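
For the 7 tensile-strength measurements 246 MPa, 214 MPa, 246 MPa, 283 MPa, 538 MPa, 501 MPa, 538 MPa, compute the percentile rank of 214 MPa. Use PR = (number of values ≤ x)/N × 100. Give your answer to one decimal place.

14.3

N = 7.
Strictly below 214: 0. Equal to 214: 1.
PR = 1/7 × 100 = 14.3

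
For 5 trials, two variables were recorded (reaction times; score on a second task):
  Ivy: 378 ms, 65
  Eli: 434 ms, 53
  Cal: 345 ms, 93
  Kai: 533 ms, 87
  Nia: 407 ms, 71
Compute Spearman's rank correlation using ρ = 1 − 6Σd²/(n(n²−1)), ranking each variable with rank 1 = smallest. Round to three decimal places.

-0.300

Ranks of variable 1: 2, 4, 1, 5, 3
Ranks of variable 2: 2, 1, 5, 4, 3
d = r₁ − r₂: 0, 3, -4, 1, 0
d²: 0, 9, 16, 1, 0; Σd² = 26
ρ = 1 − 6·26/(5·24) = 1 − 156/120 = -0.300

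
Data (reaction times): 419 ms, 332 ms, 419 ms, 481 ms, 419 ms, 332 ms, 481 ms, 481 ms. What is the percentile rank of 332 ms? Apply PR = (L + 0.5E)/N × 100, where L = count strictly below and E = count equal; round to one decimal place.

N = 8.
Strictly below 332: 0. Equal to 332: 2.
PR = (0 + 0.5·2)/8 × 100 = 12.5

12.5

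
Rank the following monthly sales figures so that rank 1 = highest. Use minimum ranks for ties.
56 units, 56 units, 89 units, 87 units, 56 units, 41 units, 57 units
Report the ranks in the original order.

4, 4, 1, 2, 4, 7, 3

Sorted (descending): 89, 87, 57, 56, 56, 56, 41
The 3 values of 56 occupy positions 4–6 → each gets rank 4.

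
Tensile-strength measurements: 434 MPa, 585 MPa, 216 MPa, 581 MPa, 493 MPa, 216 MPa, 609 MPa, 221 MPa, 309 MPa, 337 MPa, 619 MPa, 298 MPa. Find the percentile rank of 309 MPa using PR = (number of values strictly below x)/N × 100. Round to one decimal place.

33.3

N = 12.
Strictly below 309: 4. Equal to 309: 1.
PR = 4/12 × 100 = 33.3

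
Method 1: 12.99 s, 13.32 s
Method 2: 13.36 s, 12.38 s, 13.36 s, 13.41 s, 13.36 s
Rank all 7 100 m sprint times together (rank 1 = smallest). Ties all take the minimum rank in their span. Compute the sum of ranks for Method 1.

5

Sorted (ascending): 12.38, 12.99, 13.32, 13.36, 13.36, 13.36, 13.41
The 3 values of 13.36 occupy positions 4–6 → each gets rank 4.
Method 1 values → pooled ranks: 12.99→2, 13.32→3
Rank sum = 2 + 3 = 5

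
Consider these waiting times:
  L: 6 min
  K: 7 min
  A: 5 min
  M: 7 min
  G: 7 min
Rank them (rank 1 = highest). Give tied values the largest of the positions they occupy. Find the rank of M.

3

Sorted (descending): 7, 7, 7, 6, 5
The 3 values of 7 occupy positions 1–3 → each gets rank 3.
M has value 7 min → rank 3.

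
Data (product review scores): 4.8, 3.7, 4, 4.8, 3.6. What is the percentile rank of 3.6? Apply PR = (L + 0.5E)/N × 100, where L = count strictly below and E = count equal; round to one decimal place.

N = 5.
Strictly below 3.6: 0. Equal to 3.6: 1.
PR = (0 + 0.5·1)/5 × 100 = 10.0

10.0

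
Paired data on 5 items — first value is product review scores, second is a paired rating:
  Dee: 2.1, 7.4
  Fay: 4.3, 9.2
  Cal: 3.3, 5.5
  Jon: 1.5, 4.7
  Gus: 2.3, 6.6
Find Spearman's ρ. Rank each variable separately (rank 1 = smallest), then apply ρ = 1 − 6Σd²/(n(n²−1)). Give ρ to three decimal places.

0.600

Ranks of variable 1: 2, 5, 4, 1, 3
Ranks of variable 2: 4, 5, 2, 1, 3
d = r₁ − r₂: -2, 0, 2, 0, 0
d²: 4, 0, 4, 0, 0; Σd² = 8
ρ = 1 − 6·8/(5·24) = 1 − 48/120 = 0.600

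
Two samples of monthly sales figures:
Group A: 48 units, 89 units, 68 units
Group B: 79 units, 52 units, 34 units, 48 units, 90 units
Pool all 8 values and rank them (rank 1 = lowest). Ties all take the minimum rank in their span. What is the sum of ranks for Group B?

21

Sorted (ascending): 34, 48, 48, 52, 68, 79, 89, 90
The 2 values of 48 occupy positions 2–3 → each gets rank 2.
Group B values → pooled ranks: 79→6, 52→4, 34→1, 48→2, 90→8
Rank sum = 6 + 4 + 1 + 2 + 8 = 21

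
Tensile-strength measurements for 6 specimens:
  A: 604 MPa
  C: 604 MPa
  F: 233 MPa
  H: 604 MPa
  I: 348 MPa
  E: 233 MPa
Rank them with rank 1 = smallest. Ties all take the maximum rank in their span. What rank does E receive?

2

Sorted (ascending): 233, 233, 348, 604, 604, 604
The 2 values of 233 occupy positions 1–2 → each gets rank 2.
The 3 values of 604 occupy positions 4–6 → each gets rank 6.
E has value 233 MPa → rank 2.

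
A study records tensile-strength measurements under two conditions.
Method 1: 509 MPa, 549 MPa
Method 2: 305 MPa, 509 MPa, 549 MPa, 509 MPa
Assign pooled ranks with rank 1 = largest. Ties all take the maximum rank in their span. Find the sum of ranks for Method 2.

18

Sorted (descending): 549, 549, 509, 509, 509, 305
The 2 values of 549 occupy positions 1–2 → each gets rank 2.
The 3 values of 509 occupy positions 3–5 → each gets rank 5.
Method 2 values → pooled ranks: 305→6, 509→5, 549→2, 509→5
Rank sum = 6 + 5 + 2 + 5 = 18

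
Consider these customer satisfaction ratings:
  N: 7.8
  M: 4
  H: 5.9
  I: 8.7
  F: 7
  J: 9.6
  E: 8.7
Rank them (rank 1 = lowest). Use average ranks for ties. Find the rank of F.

Sorted (ascending): 4, 5.9, 7, 7.8, 8.7, 8.7, 9.6
The 2 values of 8.7 occupy positions 5–6 → average rank (5+6)/2 = 5.5.
F has value 7 → rank 3.

3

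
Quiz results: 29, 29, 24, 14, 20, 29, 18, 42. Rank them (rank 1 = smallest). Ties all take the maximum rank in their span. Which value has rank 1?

14

Sorted (ascending): 14, 18, 20, 24, 29, 29, 29, 42
The 3 values of 29 occupy positions 5–7 → each gets rank 7.
Rank 1 → value 14.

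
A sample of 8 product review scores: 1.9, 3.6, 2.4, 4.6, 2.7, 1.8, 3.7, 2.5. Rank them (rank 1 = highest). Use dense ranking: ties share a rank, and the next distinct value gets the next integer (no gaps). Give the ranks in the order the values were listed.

Sorted (descending): 4.6, 3.7, 3.6, 2.7, 2.5, 2.4, 1.9, 1.8
No ties — each value takes its position as its rank.

7, 3, 6, 1, 4, 8, 2, 5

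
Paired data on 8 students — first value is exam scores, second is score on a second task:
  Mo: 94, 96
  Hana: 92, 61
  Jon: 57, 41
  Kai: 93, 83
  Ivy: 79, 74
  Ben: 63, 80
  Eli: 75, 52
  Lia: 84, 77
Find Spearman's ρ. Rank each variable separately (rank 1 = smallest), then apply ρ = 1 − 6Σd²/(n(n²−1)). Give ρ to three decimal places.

Ranks of variable 1: 8, 6, 1, 7, 4, 2, 3, 5
Ranks of variable 2: 8, 3, 1, 7, 4, 6, 2, 5
d = r₁ − r₂: 0, 3, 0, 0, 0, -4, 1, 0
d²: 0, 9, 0, 0, 0, 16, 1, 0; Σd² = 26
ρ = 1 − 6·26/(8·63) = 1 − 156/504 = 0.690

0.690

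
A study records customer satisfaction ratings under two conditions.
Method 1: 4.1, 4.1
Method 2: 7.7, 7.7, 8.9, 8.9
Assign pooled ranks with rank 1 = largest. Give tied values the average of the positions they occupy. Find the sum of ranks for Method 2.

Sorted (descending): 8.9, 8.9, 7.7, 7.7, 4.1, 4.1
The 2 values of 8.9 occupy positions 1–2 → average rank (1+2)/2 = 1.5.
The 2 values of 7.7 occupy positions 3–4 → average rank (3+4)/2 = 3.5.
The 2 values of 4.1 occupy positions 5–6 → average rank (5+6)/2 = 5.5.
Method 2 values → pooled ranks: 7.7→3.5, 7.7→3.5, 8.9→1.5, 8.9→1.5
Rank sum = 3.5 + 3.5 + 1.5 + 1.5 = 10

10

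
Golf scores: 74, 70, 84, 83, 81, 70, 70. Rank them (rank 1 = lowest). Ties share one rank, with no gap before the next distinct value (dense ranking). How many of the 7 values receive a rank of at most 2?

4

Sorted (ascending): 70, 70, 70, 74, 81, 83, 84
The 3 values of 70 share dense rank 1.
Remaining distinct values take the next consecutive integers.
Ranks ≤ 2: {1, 1, 1, 2} → 4 values.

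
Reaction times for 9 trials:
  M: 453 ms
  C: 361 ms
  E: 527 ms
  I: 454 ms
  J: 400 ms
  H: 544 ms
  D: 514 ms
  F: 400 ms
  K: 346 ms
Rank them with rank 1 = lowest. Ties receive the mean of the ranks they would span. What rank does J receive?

3.5

Sorted (ascending): 346, 361, 400, 400, 453, 454, 514, 527, 544
The 2 values of 400 occupy positions 3–4 → average rank (3+4)/2 = 3.5.
J has value 400 ms → rank 3.5.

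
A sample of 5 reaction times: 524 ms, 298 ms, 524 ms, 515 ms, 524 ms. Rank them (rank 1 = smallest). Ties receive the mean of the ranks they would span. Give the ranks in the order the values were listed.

4, 1, 4, 2, 4

Sorted (ascending): 298, 515, 524, 524, 524
The 3 values of 524 occupy positions 3–5 → average rank 4.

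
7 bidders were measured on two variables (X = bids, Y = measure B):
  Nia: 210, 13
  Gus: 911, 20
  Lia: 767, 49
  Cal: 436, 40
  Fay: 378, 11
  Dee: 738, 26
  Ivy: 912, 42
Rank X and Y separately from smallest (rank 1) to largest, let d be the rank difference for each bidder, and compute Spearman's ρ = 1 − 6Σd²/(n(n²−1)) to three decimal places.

0.643

Ranks of variable 1: 1, 6, 5, 3, 2, 4, 7
Ranks of variable 2: 2, 3, 7, 5, 1, 4, 6
d = r₁ − r₂: -1, 3, -2, -2, 1, 0, 1
d²: 1, 9, 4, 4, 1, 0, 1; Σd² = 20
ρ = 1 − 6·20/(7·48) = 1 − 120/336 = 0.643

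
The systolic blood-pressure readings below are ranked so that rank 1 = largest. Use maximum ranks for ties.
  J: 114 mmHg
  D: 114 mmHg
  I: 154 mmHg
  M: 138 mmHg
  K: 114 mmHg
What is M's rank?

2

Sorted (descending): 154, 138, 114, 114, 114
The 3 values of 114 occupy positions 3–5 → each gets rank 5.
M has value 138 mmHg → rank 2.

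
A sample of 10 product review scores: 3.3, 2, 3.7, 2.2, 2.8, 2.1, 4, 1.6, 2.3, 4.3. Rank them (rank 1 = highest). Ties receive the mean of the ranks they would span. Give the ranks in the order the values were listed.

4, 9, 3, 7, 5, 8, 2, 10, 6, 1

Sorted (descending): 4.3, 4, 3.7, 3.3, 2.8, 2.3, 2.2, 2.1, 2, 1.6
No ties — each value takes its position as its rank.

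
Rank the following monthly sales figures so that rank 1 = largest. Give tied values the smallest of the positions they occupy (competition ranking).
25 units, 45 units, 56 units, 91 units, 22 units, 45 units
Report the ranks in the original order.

Sorted (descending): 91, 56, 45, 45, 25, 22
The 2 values of 45 occupy positions 3–4 → each gets rank 3.

5, 3, 2, 1, 6, 3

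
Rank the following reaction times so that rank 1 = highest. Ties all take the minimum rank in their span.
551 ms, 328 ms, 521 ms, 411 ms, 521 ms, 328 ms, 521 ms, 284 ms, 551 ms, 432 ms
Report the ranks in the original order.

1, 8, 3, 7, 3, 8, 3, 10, 1, 6

Sorted (descending): 551, 551, 521, 521, 521, 432, 411, 328, 328, 284
The 2 values of 551 occupy positions 1–2 → each gets rank 1.
The 3 values of 521 occupy positions 3–5 → each gets rank 3.
The 2 values of 328 occupy positions 8–9 → each gets rank 8.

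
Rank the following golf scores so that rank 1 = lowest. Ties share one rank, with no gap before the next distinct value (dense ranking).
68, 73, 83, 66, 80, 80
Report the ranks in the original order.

2, 3, 5, 1, 4, 4

Sorted (ascending): 66, 68, 73, 80, 80, 83
The 2 values of 80 share dense rank 4.
Remaining distinct values take the next consecutive integers.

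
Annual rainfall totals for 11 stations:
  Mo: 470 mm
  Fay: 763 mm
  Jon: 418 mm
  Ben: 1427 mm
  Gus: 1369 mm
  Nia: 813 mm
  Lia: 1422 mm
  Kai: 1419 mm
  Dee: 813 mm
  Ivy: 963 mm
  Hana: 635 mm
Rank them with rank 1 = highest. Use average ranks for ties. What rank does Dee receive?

6.5

Sorted (descending): 1427, 1422, 1419, 1369, 963, 813, 813, 763, 635, 470, 418
The 2 values of 813 occupy positions 6–7 → average rank (6+7)/2 = 6.5.
Dee has value 813 mm → rank 6.5.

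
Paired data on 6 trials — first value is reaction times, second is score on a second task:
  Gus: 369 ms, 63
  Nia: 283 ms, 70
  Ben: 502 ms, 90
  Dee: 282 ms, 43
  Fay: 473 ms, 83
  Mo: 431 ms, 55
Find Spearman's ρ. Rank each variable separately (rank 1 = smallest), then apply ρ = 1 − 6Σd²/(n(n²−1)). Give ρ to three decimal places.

Ranks of variable 1: 3, 2, 6, 1, 5, 4
Ranks of variable 2: 3, 4, 6, 1, 5, 2
d = r₁ − r₂: 0, -2, 0, 0, 0, 2
d²: 0, 4, 0, 0, 0, 4; Σd² = 8
ρ = 1 − 6·8/(6·35) = 1 − 48/210 = 0.771

0.771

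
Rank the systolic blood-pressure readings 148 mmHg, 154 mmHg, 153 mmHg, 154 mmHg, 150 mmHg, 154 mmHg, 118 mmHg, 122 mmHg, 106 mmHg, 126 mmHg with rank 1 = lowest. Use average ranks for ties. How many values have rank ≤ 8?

Sorted (ascending): 106, 118, 122, 126, 148, 150, 153, 154, 154, 154
The 3 values of 154 occupy positions 8–10 → average rank 9.
Ranks ≤ 8: {1, 2, 3, 4, 5, 6, 7} → 7 values.

7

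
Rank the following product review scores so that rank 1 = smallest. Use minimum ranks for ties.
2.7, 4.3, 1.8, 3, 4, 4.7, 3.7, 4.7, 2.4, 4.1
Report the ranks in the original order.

3, 8, 1, 4, 6, 9, 5, 9, 2, 7

Sorted (ascending): 1.8, 2.4, 2.7, 3, 3.7, 4, 4.1, 4.3, 4.7, 4.7
The 2 values of 4.7 occupy positions 9–10 → each gets rank 9.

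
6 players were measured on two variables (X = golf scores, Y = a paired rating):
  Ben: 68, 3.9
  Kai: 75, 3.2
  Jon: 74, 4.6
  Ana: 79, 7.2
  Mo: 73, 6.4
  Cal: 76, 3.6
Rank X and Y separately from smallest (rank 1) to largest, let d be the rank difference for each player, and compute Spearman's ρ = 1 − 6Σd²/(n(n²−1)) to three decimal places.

Ranks of variable 1: 1, 4, 3, 6, 2, 5
Ranks of variable 2: 3, 1, 4, 6, 5, 2
d = r₁ − r₂: -2, 3, -1, 0, -3, 3
d²: 4, 9, 1, 0, 9, 9; Σd² = 32
ρ = 1 − 6·32/(6·35) = 1 − 192/210 = 0.086

0.086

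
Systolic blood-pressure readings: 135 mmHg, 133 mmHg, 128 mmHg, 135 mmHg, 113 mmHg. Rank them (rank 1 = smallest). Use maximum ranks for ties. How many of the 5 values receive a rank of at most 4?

Sorted (ascending): 113, 128, 133, 135, 135
The 2 values of 135 occupy positions 4–5 → each gets rank 5.
Ranks ≤ 4: {1, 2, 3} → 3 values.

3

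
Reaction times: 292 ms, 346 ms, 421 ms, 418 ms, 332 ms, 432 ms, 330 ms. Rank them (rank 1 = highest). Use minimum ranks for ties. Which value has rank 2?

421

Sorted (descending): 432, 421, 418, 346, 332, 330, 292
No ties — each value takes its position as its rank.
Rank 2 → value 421.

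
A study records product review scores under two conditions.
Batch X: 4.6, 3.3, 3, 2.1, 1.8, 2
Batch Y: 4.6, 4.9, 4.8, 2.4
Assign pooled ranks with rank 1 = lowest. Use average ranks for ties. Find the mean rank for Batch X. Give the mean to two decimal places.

Sorted (ascending): 1.8, 2, 2.1, 2.4, 3, 3.3, 4.6, 4.6, 4.8, 4.9
The 2 values of 4.6 occupy positions 7–8 → average rank (7+8)/2 = 7.5.
Batch X values → pooled ranks: 4.6→7.5, 3.3→6, 3→5, 2.1→3, 1.8→1, 2→2
Mean rank = (7.5 + 6 + 5 + 3 + 1 + 2) / 6 = 4.08

4.08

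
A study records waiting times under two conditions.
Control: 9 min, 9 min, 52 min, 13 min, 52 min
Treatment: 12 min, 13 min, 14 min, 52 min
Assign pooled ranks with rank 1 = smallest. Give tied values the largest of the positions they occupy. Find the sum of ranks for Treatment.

23

Sorted (ascending): 9, 9, 12, 13, 13, 14, 52, 52, 52
The 2 values of 9 occupy positions 1–2 → each gets rank 2.
The 2 values of 13 occupy positions 4–5 → each gets rank 5.
The 3 values of 52 occupy positions 7–9 → each gets rank 9.
Treatment values → pooled ranks: 12→3, 13→5, 14→6, 52→9
Rank sum = 3 + 5 + 6 + 9 = 23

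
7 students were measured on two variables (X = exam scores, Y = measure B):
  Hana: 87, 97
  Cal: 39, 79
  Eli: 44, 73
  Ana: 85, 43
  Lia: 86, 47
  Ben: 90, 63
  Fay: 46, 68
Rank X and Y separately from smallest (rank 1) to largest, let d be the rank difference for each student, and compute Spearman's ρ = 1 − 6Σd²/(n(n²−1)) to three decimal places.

-0.250

Ranks of variable 1: 6, 1, 2, 4, 5, 7, 3
Ranks of variable 2: 7, 6, 5, 1, 2, 3, 4
d = r₁ − r₂: -1, -5, -3, 3, 3, 4, -1
d²: 1, 25, 9, 9, 9, 16, 1; Σd² = 70
ρ = 1 − 6·70/(7·48) = 1 − 420/336 = -0.250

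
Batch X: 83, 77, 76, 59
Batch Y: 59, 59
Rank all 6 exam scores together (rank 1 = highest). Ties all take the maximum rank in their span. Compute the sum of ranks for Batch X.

12

Sorted (descending): 83, 77, 76, 59, 59, 59
The 3 values of 59 occupy positions 4–6 → each gets rank 6.
Batch X values → pooled ranks: 83→1, 77→2, 76→3, 59→6
Rank sum = 1 + 2 + 3 + 6 = 12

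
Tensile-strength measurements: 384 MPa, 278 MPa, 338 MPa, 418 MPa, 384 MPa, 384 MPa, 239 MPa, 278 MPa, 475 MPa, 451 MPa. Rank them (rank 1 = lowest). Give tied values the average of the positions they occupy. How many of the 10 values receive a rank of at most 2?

Sorted (ascending): 239, 278, 278, 338, 384, 384, 384, 418, 451, 475
The 2 values of 278 occupy positions 2–3 → average rank (2+3)/2 = 2.5.
The 3 values of 384 occupy positions 5–7 → average rank 6.
Ranks ≤ 2: {1} → 1 value.

1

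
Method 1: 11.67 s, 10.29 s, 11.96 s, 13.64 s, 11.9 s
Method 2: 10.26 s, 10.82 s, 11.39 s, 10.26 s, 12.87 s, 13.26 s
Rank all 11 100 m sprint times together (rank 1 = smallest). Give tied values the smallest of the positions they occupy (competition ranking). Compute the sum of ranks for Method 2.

30

Sorted (ascending): 10.26, 10.26, 10.29, 10.82, 11.39, 11.67, 11.9, 11.96, 12.87, 13.26, 13.64
The 2 values of 10.26 occupy positions 1–2 → each gets rank 1.
Method 2 values → pooled ranks: 10.26→1, 10.82→4, 11.39→5, 10.26→1, 12.87→9, 13.26→10
Rank sum = 1 + 4 + 5 + 1 + 9 + 10 = 30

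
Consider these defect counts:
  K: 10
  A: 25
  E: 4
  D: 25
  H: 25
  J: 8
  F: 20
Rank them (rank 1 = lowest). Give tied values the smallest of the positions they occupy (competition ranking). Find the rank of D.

5

Sorted (ascending): 4, 8, 10, 20, 25, 25, 25
The 3 values of 25 occupy positions 5–7 → each gets rank 5.
D has value 25 → rank 5.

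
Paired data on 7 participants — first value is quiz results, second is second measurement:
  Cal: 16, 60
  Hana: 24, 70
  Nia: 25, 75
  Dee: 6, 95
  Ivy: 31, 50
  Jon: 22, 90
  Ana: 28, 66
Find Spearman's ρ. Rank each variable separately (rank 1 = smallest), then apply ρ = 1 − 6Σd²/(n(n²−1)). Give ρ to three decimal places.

Ranks of variable 1: 2, 4, 5, 1, 7, 3, 6
Ranks of variable 2: 2, 4, 5, 7, 1, 6, 3
d = r₁ − r₂: 0, 0, 0, -6, 6, -3, 3
d²: 0, 0, 0, 36, 36, 9, 9; Σd² = 90
ρ = 1 − 6·90/(7·48) = 1 − 540/336 = -0.607

-0.607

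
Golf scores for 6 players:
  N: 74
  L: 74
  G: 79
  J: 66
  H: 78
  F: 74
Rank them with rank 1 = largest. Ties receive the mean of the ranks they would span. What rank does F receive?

Sorted (descending): 79, 78, 74, 74, 74, 66
The 3 values of 74 occupy positions 3–5 → average rank 4.
F has value 74 → rank 4.

4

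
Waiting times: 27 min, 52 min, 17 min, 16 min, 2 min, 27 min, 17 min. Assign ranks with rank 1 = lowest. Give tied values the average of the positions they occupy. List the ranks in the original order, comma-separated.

5.5, 7, 3.5, 2, 1, 5.5, 3.5

Sorted (ascending): 2, 16, 17, 17, 27, 27, 52
The 2 values of 17 occupy positions 3–4 → average rank (3+4)/2 = 3.5.
The 2 values of 27 occupy positions 5–6 → average rank (5+6)/2 = 5.5.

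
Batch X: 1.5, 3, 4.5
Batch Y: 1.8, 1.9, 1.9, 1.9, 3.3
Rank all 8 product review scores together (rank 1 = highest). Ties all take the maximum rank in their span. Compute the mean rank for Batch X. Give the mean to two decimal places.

Sorted (descending): 4.5, 3.3, 3, 1.9, 1.9, 1.9, 1.8, 1.5
The 3 values of 1.9 occupy positions 4–6 → each gets rank 6.
Batch X values → pooled ranks: 1.5→8, 3→3, 4.5→1
Mean rank = (8 + 3 + 1) / 3 = 4.00

4.00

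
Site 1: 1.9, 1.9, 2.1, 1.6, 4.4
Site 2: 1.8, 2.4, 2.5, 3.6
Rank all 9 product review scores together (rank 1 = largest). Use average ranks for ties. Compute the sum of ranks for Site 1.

28

Sorted (descending): 4.4, 3.6, 2.5, 2.4, 2.1, 1.9, 1.9, 1.8, 1.6
The 2 values of 1.9 occupy positions 6–7 → average rank (6+7)/2 = 6.5.
Site 1 values → pooled ranks: 1.9→6.5, 1.9→6.5, 2.1→5, 1.6→9, 4.4→1
Rank sum = 6.5 + 6.5 + 5 + 9 + 1 = 28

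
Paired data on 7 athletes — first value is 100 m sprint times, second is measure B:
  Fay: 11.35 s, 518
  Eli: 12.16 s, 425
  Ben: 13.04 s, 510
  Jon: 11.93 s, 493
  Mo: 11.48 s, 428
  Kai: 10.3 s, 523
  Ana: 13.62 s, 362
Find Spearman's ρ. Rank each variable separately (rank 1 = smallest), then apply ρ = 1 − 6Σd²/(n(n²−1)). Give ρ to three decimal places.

Ranks of variable 1: 2, 5, 6, 4, 3, 1, 7
Ranks of variable 2: 6, 2, 5, 4, 3, 7, 1
d = r₁ − r₂: -4, 3, 1, 0, 0, -6, 6
d²: 16, 9, 1, 0, 0, 36, 36; Σd² = 98
ρ = 1 − 6·98/(7·48) = 1 − 588/336 = -0.750

-0.750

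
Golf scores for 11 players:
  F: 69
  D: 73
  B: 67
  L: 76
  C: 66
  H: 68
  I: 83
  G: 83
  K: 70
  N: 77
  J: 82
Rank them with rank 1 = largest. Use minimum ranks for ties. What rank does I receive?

Sorted (descending): 83, 83, 82, 77, 76, 73, 70, 69, 68, 67, 66
The 2 values of 83 occupy positions 1–2 → each gets rank 1.
I has value 83 → rank 1.

1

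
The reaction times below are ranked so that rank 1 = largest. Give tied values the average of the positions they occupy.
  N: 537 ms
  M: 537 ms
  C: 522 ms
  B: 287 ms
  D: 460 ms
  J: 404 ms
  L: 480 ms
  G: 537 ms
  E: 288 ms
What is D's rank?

Sorted (descending): 537, 537, 537, 522, 480, 460, 404, 288, 287
The 3 values of 537 occupy positions 1–3 → average rank 2.
D has value 460 ms → rank 6.

6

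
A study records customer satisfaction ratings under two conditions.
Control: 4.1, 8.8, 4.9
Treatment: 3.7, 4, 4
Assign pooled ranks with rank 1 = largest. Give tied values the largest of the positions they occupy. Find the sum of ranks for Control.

6

Sorted (descending): 8.8, 4.9, 4.1, 4, 4, 3.7
The 2 values of 4 occupy positions 4–5 → each gets rank 5.
Control values → pooled ranks: 4.1→3, 8.8→1, 4.9→2
Rank sum = 3 + 1 + 2 = 6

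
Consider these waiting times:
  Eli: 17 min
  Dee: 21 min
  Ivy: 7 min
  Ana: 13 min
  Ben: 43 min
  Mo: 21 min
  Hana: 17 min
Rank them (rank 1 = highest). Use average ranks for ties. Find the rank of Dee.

Sorted (descending): 43, 21, 21, 17, 17, 13, 7
The 2 values of 21 occupy positions 2–3 → average rank (2+3)/2 = 2.5.
The 2 values of 17 occupy positions 4–5 → average rank (4+5)/2 = 4.5.
Dee has value 21 min → rank 2.5.

2.5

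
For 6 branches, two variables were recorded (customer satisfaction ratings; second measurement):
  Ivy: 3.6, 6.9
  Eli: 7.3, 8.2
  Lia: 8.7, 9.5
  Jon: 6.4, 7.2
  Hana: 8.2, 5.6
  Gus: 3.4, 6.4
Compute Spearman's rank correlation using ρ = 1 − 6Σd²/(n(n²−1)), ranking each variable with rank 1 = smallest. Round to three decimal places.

Ranks of variable 1: 2, 4, 6, 3, 5, 1
Ranks of variable 2: 3, 5, 6, 4, 1, 2
d = r₁ − r₂: -1, -1, 0, -1, 4, -1
d²: 1, 1, 0, 1, 16, 1; Σd² = 20
ρ = 1 − 6·20/(6·35) = 1 − 120/210 = 0.429

0.429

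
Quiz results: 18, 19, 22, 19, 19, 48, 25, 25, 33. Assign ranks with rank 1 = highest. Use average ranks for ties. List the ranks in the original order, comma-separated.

Sorted (descending): 48, 33, 25, 25, 22, 19, 19, 19, 18
The 2 values of 25 occupy positions 3–4 → average rank (3+4)/2 = 3.5.
The 3 values of 19 occupy positions 6–8 → average rank 7.

9, 7, 5, 7, 7, 1, 3.5, 3.5, 2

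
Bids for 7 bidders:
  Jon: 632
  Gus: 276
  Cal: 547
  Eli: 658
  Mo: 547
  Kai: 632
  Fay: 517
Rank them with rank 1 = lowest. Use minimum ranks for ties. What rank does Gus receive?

Sorted (ascending): 276, 517, 547, 547, 632, 632, 658
The 2 values of 547 occupy positions 3–4 → each gets rank 3.
The 2 values of 632 occupy positions 5–6 → each gets rank 5.
Gus has value 276 → rank 1.

1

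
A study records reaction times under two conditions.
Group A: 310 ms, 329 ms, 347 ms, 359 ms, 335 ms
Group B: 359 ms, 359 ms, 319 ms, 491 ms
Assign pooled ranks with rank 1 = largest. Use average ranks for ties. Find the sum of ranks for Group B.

Sorted (descending): 491, 359, 359, 359, 347, 335, 329, 319, 310
The 3 values of 359 occupy positions 2–4 → average rank 3.
Group B values → pooled ranks: 359→3, 359→3, 319→8, 491→1
Rank sum = 3 + 3 + 8 + 1 = 15

15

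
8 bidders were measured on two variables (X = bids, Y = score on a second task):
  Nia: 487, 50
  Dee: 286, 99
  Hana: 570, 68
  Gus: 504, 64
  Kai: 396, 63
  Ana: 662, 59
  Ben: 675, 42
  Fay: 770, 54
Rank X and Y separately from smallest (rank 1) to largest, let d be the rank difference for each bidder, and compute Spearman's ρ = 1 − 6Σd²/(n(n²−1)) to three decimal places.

-0.571

Ranks of variable 1: 3, 1, 5, 4, 2, 6, 7, 8
Ranks of variable 2: 2, 8, 7, 6, 5, 4, 1, 3
d = r₁ − r₂: 1, -7, -2, -2, -3, 2, 6, 5
d²: 1, 49, 4, 4, 9, 4, 36, 25; Σd² = 132
ρ = 1 − 6·132/(8·63) = 1 − 792/504 = -0.571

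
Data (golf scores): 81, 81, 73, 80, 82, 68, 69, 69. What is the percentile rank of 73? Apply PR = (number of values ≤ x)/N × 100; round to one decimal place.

50.0

N = 8.
Strictly below 73: 3. Equal to 73: 1.
PR = 4/8 × 100 = 50.0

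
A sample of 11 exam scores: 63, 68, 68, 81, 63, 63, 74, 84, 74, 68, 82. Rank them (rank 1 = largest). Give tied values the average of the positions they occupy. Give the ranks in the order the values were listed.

Sorted (descending): 84, 82, 81, 74, 74, 68, 68, 68, 63, 63, 63
The 2 values of 74 occupy positions 4–5 → average rank (4+5)/2 = 4.5.
The 3 values of 68 occupy positions 6–8 → average rank 7.
The 3 values of 63 occupy positions 9–11 → average rank 10.

10, 7, 7, 3, 10, 10, 4.5, 1, 4.5, 7, 2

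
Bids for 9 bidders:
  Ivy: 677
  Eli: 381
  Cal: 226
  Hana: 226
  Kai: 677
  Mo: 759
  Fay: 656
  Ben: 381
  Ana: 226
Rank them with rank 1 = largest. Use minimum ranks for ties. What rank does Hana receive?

7

Sorted (descending): 759, 677, 677, 656, 381, 381, 226, 226, 226
The 2 values of 677 occupy positions 2–3 → each gets rank 2.
The 2 values of 381 occupy positions 5–6 → each gets rank 5.
The 3 values of 226 occupy positions 7–9 → each gets rank 7.
Hana has value 226 → rank 7.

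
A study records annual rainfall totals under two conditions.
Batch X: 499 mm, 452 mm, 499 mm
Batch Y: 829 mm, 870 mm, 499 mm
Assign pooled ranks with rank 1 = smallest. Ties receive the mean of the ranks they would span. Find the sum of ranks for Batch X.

Sorted (ascending): 452, 499, 499, 499, 829, 870
The 3 values of 499 occupy positions 2–4 → average rank 3.
Batch X values → pooled ranks: 499→3, 452→1, 499→3
Rank sum = 3 + 1 + 3 = 7

7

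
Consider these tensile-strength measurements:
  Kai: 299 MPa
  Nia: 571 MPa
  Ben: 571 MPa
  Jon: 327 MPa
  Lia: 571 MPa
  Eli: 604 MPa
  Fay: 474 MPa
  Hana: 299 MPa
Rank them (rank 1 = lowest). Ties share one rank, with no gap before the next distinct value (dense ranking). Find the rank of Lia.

4

Sorted (ascending): 299, 299, 327, 474, 571, 571, 571, 604
The 2 values of 299 share dense rank 1.
The 3 values of 571 share dense rank 4.
Remaining distinct values take the next consecutive integers.
Lia has value 571 MPa → rank 4.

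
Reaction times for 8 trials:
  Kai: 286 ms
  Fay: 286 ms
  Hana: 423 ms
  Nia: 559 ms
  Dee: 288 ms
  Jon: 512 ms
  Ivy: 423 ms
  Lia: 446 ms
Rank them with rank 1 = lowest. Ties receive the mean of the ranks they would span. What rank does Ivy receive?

Sorted (ascending): 286, 286, 288, 423, 423, 446, 512, 559
The 2 values of 286 occupy positions 1–2 → average rank (1+2)/2 = 1.5.
The 2 values of 423 occupy positions 4–5 → average rank (4+5)/2 = 4.5.
Ivy has value 423 ms → rank 4.5.

4.5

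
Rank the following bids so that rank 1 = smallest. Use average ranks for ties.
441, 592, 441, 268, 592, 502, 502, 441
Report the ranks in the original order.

Sorted (ascending): 268, 441, 441, 441, 502, 502, 592, 592
The 3 values of 441 occupy positions 2–4 → average rank 3.
The 2 values of 502 occupy positions 5–6 → average rank (5+6)/2 = 5.5.
The 2 values of 592 occupy positions 7–8 → average rank (7+8)/2 = 7.5.

3, 7.5, 3, 1, 7.5, 5.5, 5.5, 3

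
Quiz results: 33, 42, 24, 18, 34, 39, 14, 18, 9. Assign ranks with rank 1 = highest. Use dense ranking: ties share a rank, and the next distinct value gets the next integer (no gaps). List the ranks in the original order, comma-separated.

4, 1, 5, 6, 3, 2, 7, 6, 8

Sorted (descending): 42, 39, 34, 33, 24, 18, 18, 14, 9
The 2 values of 18 share dense rank 6.
Remaining distinct values take the next consecutive integers.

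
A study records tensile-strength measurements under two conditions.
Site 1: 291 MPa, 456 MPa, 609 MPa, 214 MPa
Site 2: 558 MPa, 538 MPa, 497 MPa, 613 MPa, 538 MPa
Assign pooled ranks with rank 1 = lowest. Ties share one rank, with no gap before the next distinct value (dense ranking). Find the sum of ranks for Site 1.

Sorted (ascending): 214, 291, 456, 497, 538, 538, 558, 609, 613
The 2 values of 538 share dense rank 5.
Remaining distinct values take the next consecutive integers.
Site 1 values → pooled ranks: 291→2, 456→3, 609→7, 214→1
Rank sum = 2 + 3 + 7 + 1 = 13

13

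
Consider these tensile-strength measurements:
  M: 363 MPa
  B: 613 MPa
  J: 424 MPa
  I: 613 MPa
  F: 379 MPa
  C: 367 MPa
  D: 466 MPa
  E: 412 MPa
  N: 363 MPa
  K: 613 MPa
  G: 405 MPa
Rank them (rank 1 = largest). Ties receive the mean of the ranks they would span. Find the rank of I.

Sorted (descending): 613, 613, 613, 466, 424, 412, 405, 379, 367, 363, 363
The 3 values of 613 occupy positions 1–3 → average rank 2.
The 2 values of 363 occupy positions 10–11 → average rank (10+11)/2 = 10.5.
I has value 613 MPa → rank 2.

2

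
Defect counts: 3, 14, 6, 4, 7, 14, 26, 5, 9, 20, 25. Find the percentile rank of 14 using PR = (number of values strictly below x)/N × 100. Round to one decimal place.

N = 11.
Strictly below 14: 6. Equal to 14: 2.
PR = 6/11 × 100 = 54.5

54.5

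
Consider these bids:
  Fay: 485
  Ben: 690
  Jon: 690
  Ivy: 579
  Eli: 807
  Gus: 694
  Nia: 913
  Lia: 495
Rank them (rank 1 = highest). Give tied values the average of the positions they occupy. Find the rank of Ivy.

Sorted (descending): 913, 807, 694, 690, 690, 579, 495, 485
The 2 values of 690 occupy positions 4–5 → average rank (4+5)/2 = 4.5.
Ivy has value 579 → rank 6.

6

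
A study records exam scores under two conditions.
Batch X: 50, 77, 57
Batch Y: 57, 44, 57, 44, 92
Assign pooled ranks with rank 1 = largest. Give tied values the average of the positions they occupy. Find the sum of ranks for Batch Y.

24

Sorted (descending): 92, 77, 57, 57, 57, 50, 44, 44
The 3 values of 57 occupy positions 3–5 → average rank 4.
The 2 values of 44 occupy positions 7–8 → average rank (7+8)/2 = 7.5.
Batch Y values → pooled ranks: 57→4, 44→7.5, 57→4, 44→7.5, 92→1
Rank sum = 4 + 7.5 + 4 + 7.5 + 1 = 24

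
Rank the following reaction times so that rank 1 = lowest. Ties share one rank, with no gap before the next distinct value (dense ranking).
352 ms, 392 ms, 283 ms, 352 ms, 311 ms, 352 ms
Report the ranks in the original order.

3, 4, 1, 3, 2, 3

Sorted (ascending): 283, 311, 352, 352, 352, 392
The 3 values of 352 share dense rank 3.
Remaining distinct values take the next consecutive integers.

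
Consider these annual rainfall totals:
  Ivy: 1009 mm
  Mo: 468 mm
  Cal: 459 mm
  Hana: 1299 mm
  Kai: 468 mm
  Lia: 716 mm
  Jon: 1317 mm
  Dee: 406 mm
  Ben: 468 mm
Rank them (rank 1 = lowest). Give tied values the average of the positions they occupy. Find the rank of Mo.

Sorted (ascending): 406, 459, 468, 468, 468, 716, 1009, 1299, 1317
The 3 values of 468 occupy positions 3–5 → average rank 4.
Mo has value 468 mm → rank 4.

4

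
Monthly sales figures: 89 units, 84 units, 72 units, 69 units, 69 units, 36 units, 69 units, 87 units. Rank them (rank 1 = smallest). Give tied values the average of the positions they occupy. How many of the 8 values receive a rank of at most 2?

1

Sorted (ascending): 36, 69, 69, 69, 72, 84, 87, 89
The 3 values of 69 occupy positions 2–4 → average rank 3.
Ranks ≤ 2: {1} → 1 value.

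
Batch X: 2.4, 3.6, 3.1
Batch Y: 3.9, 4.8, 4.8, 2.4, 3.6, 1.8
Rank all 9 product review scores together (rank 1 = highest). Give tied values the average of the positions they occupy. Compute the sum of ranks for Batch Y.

Sorted (descending): 4.8, 4.8, 3.9, 3.6, 3.6, 3.1, 2.4, 2.4, 1.8
The 2 values of 4.8 occupy positions 1–2 → average rank (1+2)/2 = 1.5.
The 2 values of 3.6 occupy positions 4–5 → average rank (4+5)/2 = 4.5.
The 2 values of 2.4 occupy positions 7–8 → average rank (7+8)/2 = 7.5.
Batch Y values → pooled ranks: 3.9→3, 4.8→1.5, 4.8→1.5, 2.4→7.5, 3.6→4.5, 1.8→9
Rank sum = 3 + 1.5 + 1.5 + 7.5 + 4.5 + 9 = 27

27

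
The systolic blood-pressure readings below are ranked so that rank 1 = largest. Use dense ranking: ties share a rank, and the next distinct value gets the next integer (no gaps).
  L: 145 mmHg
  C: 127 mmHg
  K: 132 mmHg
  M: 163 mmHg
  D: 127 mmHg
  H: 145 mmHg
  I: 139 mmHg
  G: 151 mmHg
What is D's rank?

6

Sorted (descending): 163, 151, 145, 145, 139, 132, 127, 127
The 2 values of 145 share dense rank 3.
The 2 values of 127 share dense rank 6.
Remaining distinct values take the next consecutive integers.
D has value 127 mmHg → rank 6.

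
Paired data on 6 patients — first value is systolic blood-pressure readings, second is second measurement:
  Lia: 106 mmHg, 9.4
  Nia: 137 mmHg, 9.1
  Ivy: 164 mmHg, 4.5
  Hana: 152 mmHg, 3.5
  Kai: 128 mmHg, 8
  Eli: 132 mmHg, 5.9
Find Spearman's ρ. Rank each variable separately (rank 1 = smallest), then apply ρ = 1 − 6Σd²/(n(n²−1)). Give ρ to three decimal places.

-0.771

Ranks of variable 1: 1, 4, 6, 5, 2, 3
Ranks of variable 2: 6, 5, 2, 1, 4, 3
d = r₁ − r₂: -5, -1, 4, 4, -2, 0
d²: 25, 1, 16, 16, 4, 0; Σd² = 62
ρ = 1 − 6·62/(6·35) = 1 − 372/210 = -0.771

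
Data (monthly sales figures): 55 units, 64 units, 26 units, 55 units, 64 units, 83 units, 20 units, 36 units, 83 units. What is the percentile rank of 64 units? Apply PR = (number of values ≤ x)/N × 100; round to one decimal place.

77.8

N = 9.
Strictly below 64: 5. Equal to 64: 2.
PR = 7/9 × 100 = 77.8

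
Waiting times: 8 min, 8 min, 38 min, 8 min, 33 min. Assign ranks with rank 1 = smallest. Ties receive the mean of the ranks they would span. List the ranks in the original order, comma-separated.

Sorted (ascending): 8, 8, 8, 33, 38
The 3 values of 8 occupy positions 1–3 → average rank 2.

2, 2, 5, 2, 4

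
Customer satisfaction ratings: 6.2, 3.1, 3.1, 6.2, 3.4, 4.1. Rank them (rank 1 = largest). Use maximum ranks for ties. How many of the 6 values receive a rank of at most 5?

Sorted (descending): 6.2, 6.2, 4.1, 3.4, 3.1, 3.1
The 2 values of 6.2 occupy positions 1–2 → each gets rank 2.
The 2 values of 3.1 occupy positions 5–6 → each gets rank 6.
Ranks ≤ 5: {2, 2, 3, 4} → 4 values.

4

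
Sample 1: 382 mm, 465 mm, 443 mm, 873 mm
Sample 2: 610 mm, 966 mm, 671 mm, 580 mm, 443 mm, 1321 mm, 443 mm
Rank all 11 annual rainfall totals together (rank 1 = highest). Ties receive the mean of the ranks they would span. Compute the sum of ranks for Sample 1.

Sorted (descending): 1321, 966, 873, 671, 610, 580, 465, 443, 443, 443, 382
The 3 values of 443 occupy positions 8–10 → average rank 9.
Sample 1 values → pooled ranks: 382→11, 465→7, 443→9, 873→3
Rank sum = 11 + 7 + 9 + 3 = 30

30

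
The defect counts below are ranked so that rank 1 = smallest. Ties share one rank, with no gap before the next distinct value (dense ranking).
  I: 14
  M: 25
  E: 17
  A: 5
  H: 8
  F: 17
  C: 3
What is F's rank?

5

Sorted (ascending): 3, 5, 8, 14, 17, 17, 25
The 2 values of 17 share dense rank 5.
Remaining distinct values take the next consecutive integers.
F has value 17 → rank 5.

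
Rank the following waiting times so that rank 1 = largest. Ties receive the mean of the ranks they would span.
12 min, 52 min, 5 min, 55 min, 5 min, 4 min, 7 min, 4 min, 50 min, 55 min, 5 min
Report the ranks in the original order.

5, 3, 8, 1.5, 8, 10.5, 6, 10.5, 4, 1.5, 8

Sorted (descending): 55, 55, 52, 50, 12, 7, 5, 5, 5, 4, 4
The 2 values of 55 occupy positions 1–2 → average rank (1+2)/2 = 1.5.
The 3 values of 5 occupy positions 7–9 → average rank 8.
The 2 values of 4 occupy positions 10–11 → average rank (10+11)/2 = 10.5.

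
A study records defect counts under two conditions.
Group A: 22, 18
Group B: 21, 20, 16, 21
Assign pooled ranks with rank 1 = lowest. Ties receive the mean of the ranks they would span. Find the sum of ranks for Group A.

Sorted (ascending): 16, 18, 20, 21, 21, 22
The 2 values of 21 occupy positions 4–5 → average rank (4+5)/2 = 4.5.
Group A values → pooled ranks: 22→6, 18→2
Rank sum = 6 + 2 = 8

8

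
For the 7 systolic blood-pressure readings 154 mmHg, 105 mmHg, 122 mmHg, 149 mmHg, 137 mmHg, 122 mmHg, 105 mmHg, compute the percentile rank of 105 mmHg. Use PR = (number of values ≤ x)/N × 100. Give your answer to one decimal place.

N = 7.
Strictly below 105: 0. Equal to 105: 2.
PR = 2/7 × 100 = 28.6

28.6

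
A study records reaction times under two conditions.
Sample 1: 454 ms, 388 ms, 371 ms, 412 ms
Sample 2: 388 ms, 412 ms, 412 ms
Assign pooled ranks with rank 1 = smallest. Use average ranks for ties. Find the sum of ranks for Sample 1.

15.5

Sorted (ascending): 371, 388, 388, 412, 412, 412, 454
The 2 values of 388 occupy positions 2–3 → average rank (2+3)/2 = 2.5.
The 3 values of 412 occupy positions 4–6 → average rank 5.
Sample 1 values → pooled ranks: 454→7, 388→2.5, 371→1, 412→5
Rank sum = 7 + 2.5 + 1 + 5 = 15.5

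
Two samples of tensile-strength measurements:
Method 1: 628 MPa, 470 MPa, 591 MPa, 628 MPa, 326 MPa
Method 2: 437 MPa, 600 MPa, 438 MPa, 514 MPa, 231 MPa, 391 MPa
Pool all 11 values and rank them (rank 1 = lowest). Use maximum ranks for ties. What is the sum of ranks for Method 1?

38

Sorted (ascending): 231, 326, 391, 437, 438, 470, 514, 591, 600, 628, 628
The 2 values of 628 occupy positions 10–11 → each gets rank 11.
Method 1 values → pooled ranks: 628→11, 470→6, 591→8, 628→11, 326→2
Rank sum = 11 + 6 + 8 + 11 + 2 = 38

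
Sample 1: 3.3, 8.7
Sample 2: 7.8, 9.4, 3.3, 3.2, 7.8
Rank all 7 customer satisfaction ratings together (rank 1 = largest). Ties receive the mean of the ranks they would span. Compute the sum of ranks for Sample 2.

Sorted (descending): 9.4, 8.7, 7.8, 7.8, 3.3, 3.3, 3.2
The 2 values of 7.8 occupy positions 3–4 → average rank (3+4)/2 = 3.5.
The 2 values of 3.3 occupy positions 5–6 → average rank (5+6)/2 = 5.5.
Sample 2 values → pooled ranks: 7.8→3.5, 9.4→1, 3.3→5.5, 3.2→7, 7.8→3.5
Rank sum = 3.5 + 1 + 5.5 + 7 + 3.5 = 20.5

20.5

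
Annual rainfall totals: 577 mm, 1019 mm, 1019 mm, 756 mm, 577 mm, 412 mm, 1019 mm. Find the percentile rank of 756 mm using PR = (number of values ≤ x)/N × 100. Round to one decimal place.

N = 7.
Strictly below 756: 3. Equal to 756: 1.
PR = 4/7 × 100 = 57.1

57.1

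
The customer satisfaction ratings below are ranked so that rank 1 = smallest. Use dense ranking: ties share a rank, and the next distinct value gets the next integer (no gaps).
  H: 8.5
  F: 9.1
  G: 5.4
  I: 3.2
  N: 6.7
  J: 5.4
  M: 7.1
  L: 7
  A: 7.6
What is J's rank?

2

Sorted (ascending): 3.2, 5.4, 5.4, 6.7, 7, 7.1, 7.6, 8.5, 9.1
The 2 values of 5.4 share dense rank 2.
Remaining distinct values take the next consecutive integers.
J has value 5.4 → rank 2.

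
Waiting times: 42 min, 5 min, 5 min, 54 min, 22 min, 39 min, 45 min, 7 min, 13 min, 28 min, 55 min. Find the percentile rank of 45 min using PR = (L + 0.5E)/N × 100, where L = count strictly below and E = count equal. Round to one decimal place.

77.3

N = 11.
Strictly below 45: 8. Equal to 45: 1.
PR = (8 + 0.5·1)/11 × 100 = 77.3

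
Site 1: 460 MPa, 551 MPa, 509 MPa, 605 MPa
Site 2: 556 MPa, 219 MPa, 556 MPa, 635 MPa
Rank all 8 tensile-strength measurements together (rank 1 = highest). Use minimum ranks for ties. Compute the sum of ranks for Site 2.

Sorted (descending): 635, 605, 556, 556, 551, 509, 460, 219
The 2 values of 556 occupy positions 3–4 → each gets rank 3.
Site 2 values → pooled ranks: 556→3, 219→8, 556→3, 635→1
Rank sum = 3 + 8 + 3 + 1 = 15

15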